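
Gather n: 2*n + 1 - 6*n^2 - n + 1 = -6*n^2 + n + 2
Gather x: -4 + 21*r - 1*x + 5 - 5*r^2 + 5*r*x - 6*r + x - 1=-5*r^2 + 5*r*x + 15*r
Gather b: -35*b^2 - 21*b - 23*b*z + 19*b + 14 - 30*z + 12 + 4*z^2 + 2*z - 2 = -35*b^2 + b*(-23*z - 2) + 4*z^2 - 28*z + 24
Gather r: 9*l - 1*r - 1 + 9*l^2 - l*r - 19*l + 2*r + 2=9*l^2 - 10*l + r*(1 - l) + 1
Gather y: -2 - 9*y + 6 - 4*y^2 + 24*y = -4*y^2 + 15*y + 4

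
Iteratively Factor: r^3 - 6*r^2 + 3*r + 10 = (r + 1)*(r^2 - 7*r + 10) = (r - 2)*(r + 1)*(r - 5)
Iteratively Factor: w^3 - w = (w - 1)*(w^2 + w) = w*(w - 1)*(w + 1)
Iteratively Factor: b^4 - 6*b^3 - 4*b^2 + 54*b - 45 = (b + 3)*(b^3 - 9*b^2 + 23*b - 15) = (b - 1)*(b + 3)*(b^2 - 8*b + 15) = (b - 5)*(b - 1)*(b + 3)*(b - 3)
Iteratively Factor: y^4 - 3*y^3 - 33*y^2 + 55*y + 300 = (y + 4)*(y^3 - 7*y^2 - 5*y + 75) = (y - 5)*(y + 4)*(y^2 - 2*y - 15) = (y - 5)*(y + 3)*(y + 4)*(y - 5)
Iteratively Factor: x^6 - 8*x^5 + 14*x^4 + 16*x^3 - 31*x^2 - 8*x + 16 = (x - 1)*(x^5 - 7*x^4 + 7*x^3 + 23*x^2 - 8*x - 16) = (x - 1)*(x + 1)*(x^4 - 8*x^3 + 15*x^2 + 8*x - 16) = (x - 4)*(x - 1)*(x + 1)*(x^3 - 4*x^2 - x + 4) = (x - 4)*(x - 1)*(x + 1)^2*(x^2 - 5*x + 4) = (x - 4)*(x - 1)^2*(x + 1)^2*(x - 4)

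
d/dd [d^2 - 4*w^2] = 2*d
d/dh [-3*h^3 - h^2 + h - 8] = -9*h^2 - 2*h + 1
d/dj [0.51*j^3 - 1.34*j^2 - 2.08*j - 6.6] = 1.53*j^2 - 2.68*j - 2.08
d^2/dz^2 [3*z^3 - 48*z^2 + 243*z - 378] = 18*z - 96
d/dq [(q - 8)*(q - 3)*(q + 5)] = 3*q^2 - 12*q - 31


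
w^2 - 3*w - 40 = (w - 8)*(w + 5)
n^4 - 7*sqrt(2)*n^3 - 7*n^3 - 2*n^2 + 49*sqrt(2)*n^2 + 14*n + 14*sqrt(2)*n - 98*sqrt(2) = (n - 7)*(n - 7*sqrt(2))*(n - sqrt(2))*(n + sqrt(2))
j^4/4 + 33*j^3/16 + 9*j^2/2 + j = j*(j/4 + 1)*(j + 1/4)*(j + 4)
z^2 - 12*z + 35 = (z - 7)*(z - 5)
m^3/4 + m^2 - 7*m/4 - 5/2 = (m/4 + 1/4)*(m - 2)*(m + 5)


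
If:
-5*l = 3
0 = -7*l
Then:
No Solution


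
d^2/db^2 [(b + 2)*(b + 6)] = 2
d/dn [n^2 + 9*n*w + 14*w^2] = 2*n + 9*w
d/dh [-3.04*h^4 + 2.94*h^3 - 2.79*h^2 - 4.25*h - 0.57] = -12.16*h^3 + 8.82*h^2 - 5.58*h - 4.25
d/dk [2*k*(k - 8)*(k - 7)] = 6*k^2 - 60*k + 112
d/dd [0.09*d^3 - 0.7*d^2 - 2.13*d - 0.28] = 0.27*d^2 - 1.4*d - 2.13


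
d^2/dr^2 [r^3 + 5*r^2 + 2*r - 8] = 6*r + 10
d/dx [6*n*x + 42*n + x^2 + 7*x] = 6*n + 2*x + 7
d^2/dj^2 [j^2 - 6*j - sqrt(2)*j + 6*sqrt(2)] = 2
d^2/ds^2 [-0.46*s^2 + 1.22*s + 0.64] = -0.920000000000000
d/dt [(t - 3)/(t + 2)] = 5/(t + 2)^2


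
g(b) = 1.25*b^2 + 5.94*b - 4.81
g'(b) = 2.5*b + 5.94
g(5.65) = 68.65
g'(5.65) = 20.06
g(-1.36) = -10.58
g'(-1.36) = 2.54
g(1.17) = 3.85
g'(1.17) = 8.86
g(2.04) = 12.51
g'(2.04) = 11.04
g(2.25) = 14.88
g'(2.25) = 11.56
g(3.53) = 31.73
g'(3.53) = 14.76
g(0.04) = -4.57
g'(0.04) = 6.04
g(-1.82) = -11.48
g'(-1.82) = 1.39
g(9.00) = 149.90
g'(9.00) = 28.44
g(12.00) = 246.47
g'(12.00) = 35.94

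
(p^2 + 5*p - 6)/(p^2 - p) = (p + 6)/p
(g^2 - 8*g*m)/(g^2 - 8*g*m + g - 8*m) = g/(g + 1)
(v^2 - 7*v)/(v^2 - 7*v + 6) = v*(v - 7)/(v^2 - 7*v + 6)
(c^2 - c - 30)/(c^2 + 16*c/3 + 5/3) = 3*(c - 6)/(3*c + 1)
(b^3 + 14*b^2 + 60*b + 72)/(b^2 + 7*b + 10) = (b^2 + 12*b + 36)/(b + 5)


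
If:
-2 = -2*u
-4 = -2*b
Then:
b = 2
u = 1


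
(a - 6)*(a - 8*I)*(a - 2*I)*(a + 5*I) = a^4 - 6*a^3 - 5*I*a^3 + 34*a^2 + 30*I*a^2 - 204*a - 80*I*a + 480*I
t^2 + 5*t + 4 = (t + 1)*(t + 4)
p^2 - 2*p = p*(p - 2)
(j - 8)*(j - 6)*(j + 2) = j^3 - 12*j^2 + 20*j + 96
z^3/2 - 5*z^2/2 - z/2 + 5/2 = (z/2 + 1/2)*(z - 5)*(z - 1)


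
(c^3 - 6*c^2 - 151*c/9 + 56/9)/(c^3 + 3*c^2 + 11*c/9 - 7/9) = (c - 8)/(c + 1)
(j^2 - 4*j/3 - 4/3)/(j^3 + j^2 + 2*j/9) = 3*(j - 2)/(j*(3*j + 1))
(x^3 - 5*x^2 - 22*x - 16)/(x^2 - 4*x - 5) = (x^2 - 6*x - 16)/(x - 5)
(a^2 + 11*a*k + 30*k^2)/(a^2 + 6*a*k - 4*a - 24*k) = (a + 5*k)/(a - 4)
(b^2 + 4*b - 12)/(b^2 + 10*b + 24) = (b - 2)/(b + 4)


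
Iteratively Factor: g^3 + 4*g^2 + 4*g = (g + 2)*(g^2 + 2*g) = g*(g + 2)*(g + 2)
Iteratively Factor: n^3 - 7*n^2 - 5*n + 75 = (n - 5)*(n^2 - 2*n - 15) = (n - 5)^2*(n + 3)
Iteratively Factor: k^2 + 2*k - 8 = (k + 4)*(k - 2)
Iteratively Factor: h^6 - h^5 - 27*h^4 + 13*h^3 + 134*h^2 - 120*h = (h - 5)*(h^5 + 4*h^4 - 7*h^3 - 22*h^2 + 24*h) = (h - 5)*(h - 2)*(h^4 + 6*h^3 + 5*h^2 - 12*h) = (h - 5)*(h - 2)*(h + 4)*(h^3 + 2*h^2 - 3*h) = (h - 5)*(h - 2)*(h + 3)*(h + 4)*(h^2 - h) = (h - 5)*(h - 2)*(h - 1)*(h + 3)*(h + 4)*(h)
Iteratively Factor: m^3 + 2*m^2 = (m)*(m^2 + 2*m) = m^2*(m + 2)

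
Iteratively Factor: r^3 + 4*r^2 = (r)*(r^2 + 4*r) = r*(r + 4)*(r)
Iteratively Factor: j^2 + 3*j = (j)*(j + 3)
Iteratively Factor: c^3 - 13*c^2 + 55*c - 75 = (c - 3)*(c^2 - 10*c + 25) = (c - 5)*(c - 3)*(c - 5)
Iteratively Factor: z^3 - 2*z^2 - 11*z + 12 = (z + 3)*(z^2 - 5*z + 4) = (z - 1)*(z + 3)*(z - 4)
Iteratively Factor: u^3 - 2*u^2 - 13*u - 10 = (u + 1)*(u^2 - 3*u - 10) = (u + 1)*(u + 2)*(u - 5)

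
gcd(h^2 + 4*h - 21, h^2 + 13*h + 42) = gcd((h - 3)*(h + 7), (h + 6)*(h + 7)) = h + 7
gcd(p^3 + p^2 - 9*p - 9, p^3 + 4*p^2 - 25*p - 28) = p + 1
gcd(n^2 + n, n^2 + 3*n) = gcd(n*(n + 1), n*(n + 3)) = n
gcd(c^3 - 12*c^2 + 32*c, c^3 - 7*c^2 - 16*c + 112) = c - 4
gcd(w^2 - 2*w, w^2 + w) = w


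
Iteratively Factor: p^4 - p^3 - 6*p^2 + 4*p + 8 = (p + 2)*(p^3 - 3*p^2 + 4) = (p - 2)*(p + 2)*(p^2 - p - 2) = (p - 2)^2*(p + 2)*(p + 1)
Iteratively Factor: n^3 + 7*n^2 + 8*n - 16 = (n + 4)*(n^2 + 3*n - 4) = (n - 1)*(n + 4)*(n + 4)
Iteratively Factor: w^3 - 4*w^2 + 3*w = (w - 3)*(w^2 - w) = w*(w - 3)*(w - 1)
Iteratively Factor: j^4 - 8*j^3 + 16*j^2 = (j)*(j^3 - 8*j^2 + 16*j) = j*(j - 4)*(j^2 - 4*j) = j*(j - 4)^2*(j)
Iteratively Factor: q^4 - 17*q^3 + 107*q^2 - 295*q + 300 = (q - 3)*(q^3 - 14*q^2 + 65*q - 100) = (q - 5)*(q - 3)*(q^2 - 9*q + 20) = (q - 5)*(q - 4)*(q - 3)*(q - 5)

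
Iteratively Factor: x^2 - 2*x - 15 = (x + 3)*(x - 5)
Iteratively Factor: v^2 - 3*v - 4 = (v + 1)*(v - 4)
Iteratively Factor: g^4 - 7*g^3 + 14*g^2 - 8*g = (g - 1)*(g^3 - 6*g^2 + 8*g) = (g - 2)*(g - 1)*(g^2 - 4*g) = g*(g - 2)*(g - 1)*(g - 4)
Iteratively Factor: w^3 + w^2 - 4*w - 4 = (w + 2)*(w^2 - w - 2) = (w + 1)*(w + 2)*(w - 2)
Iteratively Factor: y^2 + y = (y + 1)*(y)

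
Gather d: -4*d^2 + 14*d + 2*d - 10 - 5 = -4*d^2 + 16*d - 15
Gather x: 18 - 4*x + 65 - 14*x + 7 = 90 - 18*x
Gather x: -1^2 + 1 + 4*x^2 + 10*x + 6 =4*x^2 + 10*x + 6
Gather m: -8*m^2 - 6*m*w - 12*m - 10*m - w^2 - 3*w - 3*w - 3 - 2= -8*m^2 + m*(-6*w - 22) - w^2 - 6*w - 5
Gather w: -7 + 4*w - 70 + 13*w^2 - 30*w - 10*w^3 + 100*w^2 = -10*w^3 + 113*w^2 - 26*w - 77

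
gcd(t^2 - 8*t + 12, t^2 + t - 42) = t - 6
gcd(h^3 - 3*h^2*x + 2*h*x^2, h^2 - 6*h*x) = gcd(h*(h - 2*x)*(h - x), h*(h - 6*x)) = h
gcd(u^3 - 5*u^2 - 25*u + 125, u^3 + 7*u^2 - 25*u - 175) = u^2 - 25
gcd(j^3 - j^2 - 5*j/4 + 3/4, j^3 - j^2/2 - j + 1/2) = j^2 + j/2 - 1/2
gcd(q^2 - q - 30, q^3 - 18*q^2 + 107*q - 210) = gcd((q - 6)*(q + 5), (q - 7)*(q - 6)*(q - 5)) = q - 6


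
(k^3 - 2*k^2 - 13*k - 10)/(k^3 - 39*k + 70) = (k^2 + 3*k + 2)/(k^2 + 5*k - 14)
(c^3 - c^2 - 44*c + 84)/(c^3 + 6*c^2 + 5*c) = (c^3 - c^2 - 44*c + 84)/(c*(c^2 + 6*c + 5))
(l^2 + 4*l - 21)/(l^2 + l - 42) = (l - 3)/(l - 6)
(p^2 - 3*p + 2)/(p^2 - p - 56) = (-p^2 + 3*p - 2)/(-p^2 + p + 56)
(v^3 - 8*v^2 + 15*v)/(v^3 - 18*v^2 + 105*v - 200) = v*(v - 3)/(v^2 - 13*v + 40)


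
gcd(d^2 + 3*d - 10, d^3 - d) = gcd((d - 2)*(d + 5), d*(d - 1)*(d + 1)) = 1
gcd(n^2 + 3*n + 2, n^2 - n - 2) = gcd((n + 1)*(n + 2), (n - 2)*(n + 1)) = n + 1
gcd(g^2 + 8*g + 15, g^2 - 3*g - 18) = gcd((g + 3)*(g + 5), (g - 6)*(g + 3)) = g + 3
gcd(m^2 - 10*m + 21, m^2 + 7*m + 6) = 1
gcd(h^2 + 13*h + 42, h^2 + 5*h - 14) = h + 7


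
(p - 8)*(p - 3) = p^2 - 11*p + 24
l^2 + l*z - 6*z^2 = (l - 2*z)*(l + 3*z)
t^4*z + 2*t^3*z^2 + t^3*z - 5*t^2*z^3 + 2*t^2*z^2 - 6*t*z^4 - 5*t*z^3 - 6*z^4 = (t - 2*z)*(t + z)*(t + 3*z)*(t*z + z)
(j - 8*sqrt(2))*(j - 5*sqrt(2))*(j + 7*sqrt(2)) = j^3 - 6*sqrt(2)*j^2 - 102*j + 560*sqrt(2)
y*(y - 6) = y^2 - 6*y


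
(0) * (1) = 0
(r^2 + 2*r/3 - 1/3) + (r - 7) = r^2 + 5*r/3 - 22/3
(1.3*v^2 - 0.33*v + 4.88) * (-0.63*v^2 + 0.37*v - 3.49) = -0.819*v^4 + 0.6889*v^3 - 7.7335*v^2 + 2.9573*v - 17.0312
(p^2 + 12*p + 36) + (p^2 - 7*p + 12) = 2*p^2 + 5*p + 48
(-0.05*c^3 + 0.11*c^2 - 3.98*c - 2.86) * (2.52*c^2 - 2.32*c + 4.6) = -0.126*c^5 + 0.3932*c^4 - 10.5148*c^3 + 2.5324*c^2 - 11.6728*c - 13.156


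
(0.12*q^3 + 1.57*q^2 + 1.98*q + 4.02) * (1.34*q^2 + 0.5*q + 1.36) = 0.1608*q^5 + 2.1638*q^4 + 3.6014*q^3 + 8.512*q^2 + 4.7028*q + 5.4672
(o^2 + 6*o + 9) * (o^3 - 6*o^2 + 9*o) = o^5 - 18*o^3 + 81*o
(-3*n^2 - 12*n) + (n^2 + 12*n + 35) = 35 - 2*n^2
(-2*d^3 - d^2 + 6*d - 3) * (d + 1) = -2*d^4 - 3*d^3 + 5*d^2 + 3*d - 3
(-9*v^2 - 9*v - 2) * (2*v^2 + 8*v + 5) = -18*v^4 - 90*v^3 - 121*v^2 - 61*v - 10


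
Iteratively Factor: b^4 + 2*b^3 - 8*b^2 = (b + 4)*(b^3 - 2*b^2) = (b - 2)*(b + 4)*(b^2) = b*(b - 2)*(b + 4)*(b)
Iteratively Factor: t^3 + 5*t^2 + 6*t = (t + 2)*(t^2 + 3*t) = t*(t + 2)*(t + 3)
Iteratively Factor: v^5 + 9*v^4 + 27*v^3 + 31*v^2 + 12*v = (v + 3)*(v^4 + 6*v^3 + 9*v^2 + 4*v) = (v + 1)*(v + 3)*(v^3 + 5*v^2 + 4*v) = v*(v + 1)*(v + 3)*(v^2 + 5*v + 4) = v*(v + 1)*(v + 3)*(v + 4)*(v + 1)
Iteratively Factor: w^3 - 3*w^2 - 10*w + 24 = (w - 4)*(w^2 + w - 6) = (w - 4)*(w - 2)*(w + 3)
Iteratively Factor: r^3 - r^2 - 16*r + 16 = (r - 1)*(r^2 - 16) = (r - 1)*(r + 4)*(r - 4)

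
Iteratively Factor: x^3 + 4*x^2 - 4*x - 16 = (x - 2)*(x^2 + 6*x + 8) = (x - 2)*(x + 4)*(x + 2)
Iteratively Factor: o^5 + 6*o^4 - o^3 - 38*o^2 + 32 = (o + 1)*(o^4 + 5*o^3 - 6*o^2 - 32*o + 32) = (o - 2)*(o + 1)*(o^3 + 7*o^2 + 8*o - 16) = (o - 2)*(o + 1)*(o + 4)*(o^2 + 3*o - 4) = (o - 2)*(o + 1)*(o + 4)^2*(o - 1)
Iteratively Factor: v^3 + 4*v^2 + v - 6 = (v + 3)*(v^2 + v - 2) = (v - 1)*(v + 3)*(v + 2)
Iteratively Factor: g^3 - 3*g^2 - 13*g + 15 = (g + 3)*(g^2 - 6*g + 5) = (g - 5)*(g + 3)*(g - 1)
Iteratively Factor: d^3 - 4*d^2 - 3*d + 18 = (d - 3)*(d^2 - d - 6) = (d - 3)*(d + 2)*(d - 3)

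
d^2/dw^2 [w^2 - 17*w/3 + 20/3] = 2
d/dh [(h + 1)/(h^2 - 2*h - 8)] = (h^2 - 2*h - 2*(h - 1)*(h + 1) - 8)/(-h^2 + 2*h + 8)^2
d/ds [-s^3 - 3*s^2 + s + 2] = -3*s^2 - 6*s + 1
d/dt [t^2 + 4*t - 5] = 2*t + 4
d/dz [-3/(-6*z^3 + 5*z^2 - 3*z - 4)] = 3*(-18*z^2 + 10*z - 3)/(6*z^3 - 5*z^2 + 3*z + 4)^2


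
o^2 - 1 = (o - 1)*(o + 1)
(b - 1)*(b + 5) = b^2 + 4*b - 5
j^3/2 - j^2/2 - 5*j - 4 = (j/2 + 1/2)*(j - 4)*(j + 2)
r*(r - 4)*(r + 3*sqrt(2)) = r^3 - 4*r^2 + 3*sqrt(2)*r^2 - 12*sqrt(2)*r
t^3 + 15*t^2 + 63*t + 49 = (t + 1)*(t + 7)^2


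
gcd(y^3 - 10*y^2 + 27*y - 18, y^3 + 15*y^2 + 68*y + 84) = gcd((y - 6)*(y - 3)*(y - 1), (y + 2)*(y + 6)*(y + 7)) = 1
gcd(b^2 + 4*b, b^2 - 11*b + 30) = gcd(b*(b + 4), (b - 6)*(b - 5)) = 1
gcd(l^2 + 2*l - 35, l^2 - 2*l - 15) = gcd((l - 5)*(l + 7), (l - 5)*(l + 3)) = l - 5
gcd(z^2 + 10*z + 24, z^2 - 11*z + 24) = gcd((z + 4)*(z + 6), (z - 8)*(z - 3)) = 1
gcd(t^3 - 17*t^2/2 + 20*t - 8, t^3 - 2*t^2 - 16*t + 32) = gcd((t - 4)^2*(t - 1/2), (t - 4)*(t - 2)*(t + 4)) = t - 4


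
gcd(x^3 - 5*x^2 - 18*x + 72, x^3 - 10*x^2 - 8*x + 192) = x^2 - 2*x - 24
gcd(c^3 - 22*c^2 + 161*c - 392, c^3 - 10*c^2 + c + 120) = c - 8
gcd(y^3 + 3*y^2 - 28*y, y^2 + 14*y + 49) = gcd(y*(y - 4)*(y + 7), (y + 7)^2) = y + 7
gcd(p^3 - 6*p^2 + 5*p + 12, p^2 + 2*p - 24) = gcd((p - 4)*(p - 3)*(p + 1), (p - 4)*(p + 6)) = p - 4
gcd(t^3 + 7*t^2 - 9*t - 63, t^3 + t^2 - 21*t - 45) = t + 3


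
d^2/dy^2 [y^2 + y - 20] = 2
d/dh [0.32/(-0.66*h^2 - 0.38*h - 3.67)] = (0.4224*h + 0.1216)/(0.66*h^2 + 0.38*h + 3.67)^2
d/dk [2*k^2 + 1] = 4*k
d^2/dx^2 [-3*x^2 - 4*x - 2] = -6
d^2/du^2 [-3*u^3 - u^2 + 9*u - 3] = -18*u - 2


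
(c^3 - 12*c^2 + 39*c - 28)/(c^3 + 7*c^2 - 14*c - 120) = (c^2 - 8*c + 7)/(c^2 + 11*c + 30)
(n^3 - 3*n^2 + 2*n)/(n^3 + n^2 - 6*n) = (n - 1)/(n + 3)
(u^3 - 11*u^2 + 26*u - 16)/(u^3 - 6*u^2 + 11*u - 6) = (u - 8)/(u - 3)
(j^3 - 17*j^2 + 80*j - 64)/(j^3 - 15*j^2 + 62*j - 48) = (j - 8)/(j - 6)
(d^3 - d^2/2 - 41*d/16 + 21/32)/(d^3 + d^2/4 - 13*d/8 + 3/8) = (d - 7/4)/(d - 1)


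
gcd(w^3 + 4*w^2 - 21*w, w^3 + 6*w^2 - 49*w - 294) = w + 7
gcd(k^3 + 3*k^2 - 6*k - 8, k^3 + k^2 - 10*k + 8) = k^2 + 2*k - 8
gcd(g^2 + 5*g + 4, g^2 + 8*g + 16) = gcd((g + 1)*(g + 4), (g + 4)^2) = g + 4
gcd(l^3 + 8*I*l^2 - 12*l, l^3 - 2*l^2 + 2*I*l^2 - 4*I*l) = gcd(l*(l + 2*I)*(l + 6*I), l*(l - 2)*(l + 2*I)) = l^2 + 2*I*l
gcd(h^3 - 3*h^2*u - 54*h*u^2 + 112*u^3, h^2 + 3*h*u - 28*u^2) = h + 7*u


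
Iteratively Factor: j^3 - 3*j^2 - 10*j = (j)*(j^2 - 3*j - 10) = j*(j - 5)*(j + 2)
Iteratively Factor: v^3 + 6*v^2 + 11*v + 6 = (v + 1)*(v^2 + 5*v + 6) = (v + 1)*(v + 3)*(v + 2)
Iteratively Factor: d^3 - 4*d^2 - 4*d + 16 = (d + 2)*(d^2 - 6*d + 8) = (d - 2)*(d + 2)*(d - 4)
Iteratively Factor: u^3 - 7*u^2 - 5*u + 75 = (u + 3)*(u^2 - 10*u + 25) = (u - 5)*(u + 3)*(u - 5)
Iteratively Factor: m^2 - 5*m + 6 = (m - 2)*(m - 3)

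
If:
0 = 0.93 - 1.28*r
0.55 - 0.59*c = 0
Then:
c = 0.93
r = 0.73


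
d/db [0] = 0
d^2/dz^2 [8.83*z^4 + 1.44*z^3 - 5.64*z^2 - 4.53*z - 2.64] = 105.96*z^2 + 8.64*z - 11.28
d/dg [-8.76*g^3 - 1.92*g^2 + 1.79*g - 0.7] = -26.28*g^2 - 3.84*g + 1.79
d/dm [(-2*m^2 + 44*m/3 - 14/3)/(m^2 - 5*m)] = 14*(-m^2 + 2*m - 5)/(3*m^2*(m^2 - 10*m + 25))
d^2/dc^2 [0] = 0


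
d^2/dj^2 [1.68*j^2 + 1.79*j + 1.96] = 3.36000000000000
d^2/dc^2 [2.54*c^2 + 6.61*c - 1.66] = 5.08000000000000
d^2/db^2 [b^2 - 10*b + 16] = 2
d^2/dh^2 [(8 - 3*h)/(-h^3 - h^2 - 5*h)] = 2*(9*h^5 - 39*h^4 - 76*h^3 - 144*h^2 - 120*h - 200)/(h^3*(h^6 + 3*h^5 + 18*h^4 + 31*h^3 + 90*h^2 + 75*h + 125))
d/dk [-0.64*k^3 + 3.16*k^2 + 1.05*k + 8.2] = -1.92*k^2 + 6.32*k + 1.05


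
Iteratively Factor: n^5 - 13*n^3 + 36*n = (n)*(n^4 - 13*n^2 + 36) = n*(n - 3)*(n^3 + 3*n^2 - 4*n - 12) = n*(n - 3)*(n + 3)*(n^2 - 4) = n*(n - 3)*(n - 2)*(n + 3)*(n + 2)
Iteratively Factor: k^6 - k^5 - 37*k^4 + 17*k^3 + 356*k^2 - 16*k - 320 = (k - 1)*(k^5 - 37*k^3 - 20*k^2 + 336*k + 320) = (k - 1)*(k + 4)*(k^4 - 4*k^3 - 21*k^2 + 64*k + 80) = (k - 5)*(k - 1)*(k + 4)*(k^3 + k^2 - 16*k - 16) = (k - 5)*(k - 4)*(k - 1)*(k + 4)*(k^2 + 5*k + 4) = (k - 5)*(k - 4)*(k - 1)*(k + 4)^2*(k + 1)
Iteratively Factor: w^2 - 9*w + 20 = (w - 5)*(w - 4)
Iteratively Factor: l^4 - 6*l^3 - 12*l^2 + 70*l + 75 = (l - 5)*(l^3 - l^2 - 17*l - 15) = (l - 5)*(l + 1)*(l^2 - 2*l - 15) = (l - 5)^2*(l + 1)*(l + 3)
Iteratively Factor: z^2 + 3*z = (z)*(z + 3)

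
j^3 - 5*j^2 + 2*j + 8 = (j - 4)*(j - 2)*(j + 1)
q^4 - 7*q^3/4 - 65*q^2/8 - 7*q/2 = q*(q - 4)*(q + 1/2)*(q + 7/4)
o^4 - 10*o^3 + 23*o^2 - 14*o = o*(o - 7)*(o - 2)*(o - 1)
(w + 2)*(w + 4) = w^2 + 6*w + 8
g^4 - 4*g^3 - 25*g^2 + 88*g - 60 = (g - 6)*(g - 2)*(g - 1)*(g + 5)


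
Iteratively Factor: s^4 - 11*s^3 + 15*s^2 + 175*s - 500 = (s - 5)*(s^3 - 6*s^2 - 15*s + 100) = (s - 5)^2*(s^2 - s - 20) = (s - 5)^2*(s + 4)*(s - 5)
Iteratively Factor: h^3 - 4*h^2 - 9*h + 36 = (h - 4)*(h^2 - 9) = (h - 4)*(h - 3)*(h + 3)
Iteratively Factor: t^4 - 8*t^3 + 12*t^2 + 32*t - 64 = (t + 2)*(t^3 - 10*t^2 + 32*t - 32) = (t - 4)*(t + 2)*(t^2 - 6*t + 8) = (t - 4)^2*(t + 2)*(t - 2)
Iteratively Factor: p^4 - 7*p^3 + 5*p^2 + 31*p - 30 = (p - 5)*(p^3 - 2*p^2 - 5*p + 6) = (p - 5)*(p + 2)*(p^2 - 4*p + 3) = (p - 5)*(p - 3)*(p + 2)*(p - 1)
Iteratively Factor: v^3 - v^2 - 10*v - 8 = (v - 4)*(v^2 + 3*v + 2) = (v - 4)*(v + 2)*(v + 1)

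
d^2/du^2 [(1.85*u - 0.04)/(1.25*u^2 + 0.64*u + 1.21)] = ((1.85*u - 0.04)*(2.5*u + 0.64)*(5.0*u + 1.28) - (13.875*u + 2.268)*(1.25*u^2 + 0.64*u + 1.21))/(1.25*u^2 + 0.64*u + 1.21)^3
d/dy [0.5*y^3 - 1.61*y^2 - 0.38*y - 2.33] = 1.5*y^2 - 3.22*y - 0.38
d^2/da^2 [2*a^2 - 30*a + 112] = 4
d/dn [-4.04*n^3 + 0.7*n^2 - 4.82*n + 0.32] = -12.12*n^2 + 1.4*n - 4.82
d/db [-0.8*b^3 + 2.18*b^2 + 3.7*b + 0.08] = -2.4*b^2 + 4.36*b + 3.7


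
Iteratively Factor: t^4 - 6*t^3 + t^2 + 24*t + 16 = (t + 1)*(t^3 - 7*t^2 + 8*t + 16) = (t - 4)*(t + 1)*(t^2 - 3*t - 4) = (t - 4)^2*(t + 1)*(t + 1)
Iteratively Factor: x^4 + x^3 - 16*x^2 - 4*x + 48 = (x + 4)*(x^3 - 3*x^2 - 4*x + 12) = (x - 3)*(x + 4)*(x^2 - 4) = (x - 3)*(x + 2)*(x + 4)*(x - 2)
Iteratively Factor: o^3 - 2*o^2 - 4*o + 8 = (o - 2)*(o^2 - 4) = (o - 2)*(o + 2)*(o - 2)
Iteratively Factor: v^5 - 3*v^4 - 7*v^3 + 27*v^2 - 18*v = (v - 3)*(v^4 - 7*v^2 + 6*v) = (v - 3)*(v + 3)*(v^3 - 3*v^2 + 2*v) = v*(v - 3)*(v + 3)*(v^2 - 3*v + 2) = v*(v - 3)*(v - 1)*(v + 3)*(v - 2)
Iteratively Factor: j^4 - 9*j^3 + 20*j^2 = (j - 5)*(j^3 - 4*j^2) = (j - 5)*(j - 4)*(j^2) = j*(j - 5)*(j - 4)*(j)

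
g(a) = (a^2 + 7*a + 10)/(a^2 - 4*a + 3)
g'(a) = (4 - 2*a)*(a^2 + 7*a + 10)/(a^2 - 4*a + 3)^2 + (2*a + 7)/(a^2 - 4*a + 3) = (-11*a^2 - 14*a + 61)/(a^4 - 8*a^3 + 22*a^2 - 24*a + 9)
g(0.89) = 73.34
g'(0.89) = 739.31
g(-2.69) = -0.08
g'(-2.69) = 0.04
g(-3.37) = -0.08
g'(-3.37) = -0.02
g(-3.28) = -0.08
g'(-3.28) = -0.02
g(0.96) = 216.20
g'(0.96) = 5620.19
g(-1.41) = 0.20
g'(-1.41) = 0.52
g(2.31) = -34.86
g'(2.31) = -36.76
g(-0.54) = 1.19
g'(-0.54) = 2.20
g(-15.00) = 0.45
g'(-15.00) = -0.03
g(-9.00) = 0.23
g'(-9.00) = -0.05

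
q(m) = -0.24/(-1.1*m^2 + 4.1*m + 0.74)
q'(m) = -0.24*(2.2*m - 4.1)/(-1.1*m^2 + 4.1*m + 0.74)^2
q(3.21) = -0.09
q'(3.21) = -0.11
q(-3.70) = 0.01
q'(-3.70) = 0.00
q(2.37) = -0.06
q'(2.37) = -0.01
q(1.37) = -0.06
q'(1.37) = 0.01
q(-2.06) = 0.02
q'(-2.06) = 0.01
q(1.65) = -0.05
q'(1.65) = 0.01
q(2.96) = -0.07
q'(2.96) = -0.06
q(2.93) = -0.07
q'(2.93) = -0.05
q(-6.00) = 0.00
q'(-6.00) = 0.00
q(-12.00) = 0.00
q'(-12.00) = 0.00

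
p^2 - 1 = (p - 1)*(p + 1)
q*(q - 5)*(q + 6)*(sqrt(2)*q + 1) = sqrt(2)*q^4 + q^3 + sqrt(2)*q^3 - 30*sqrt(2)*q^2 + q^2 - 30*q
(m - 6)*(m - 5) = m^2 - 11*m + 30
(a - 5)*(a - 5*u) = a^2 - 5*a*u - 5*a + 25*u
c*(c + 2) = c^2 + 2*c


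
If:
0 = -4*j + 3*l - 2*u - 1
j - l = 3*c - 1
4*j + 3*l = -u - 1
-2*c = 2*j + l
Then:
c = 1/4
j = -1/4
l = 0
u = 0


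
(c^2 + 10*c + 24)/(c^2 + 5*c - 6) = (c + 4)/(c - 1)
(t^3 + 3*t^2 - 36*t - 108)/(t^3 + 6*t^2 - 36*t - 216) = (t + 3)/(t + 6)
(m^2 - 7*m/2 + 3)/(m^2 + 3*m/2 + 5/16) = 8*(2*m^2 - 7*m + 6)/(16*m^2 + 24*m + 5)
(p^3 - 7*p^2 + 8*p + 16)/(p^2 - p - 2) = (p^2 - 8*p + 16)/(p - 2)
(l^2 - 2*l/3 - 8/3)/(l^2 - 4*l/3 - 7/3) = (-3*l^2 + 2*l + 8)/(-3*l^2 + 4*l + 7)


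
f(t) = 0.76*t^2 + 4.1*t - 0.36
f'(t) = 1.52*t + 4.1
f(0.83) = 3.57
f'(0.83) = 5.36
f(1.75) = 9.14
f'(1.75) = 6.76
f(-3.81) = -4.95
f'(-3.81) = -1.69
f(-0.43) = -1.98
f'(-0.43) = 3.45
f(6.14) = 53.47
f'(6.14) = 13.43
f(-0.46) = -2.09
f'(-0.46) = 3.40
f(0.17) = 0.36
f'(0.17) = 4.36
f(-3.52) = -5.38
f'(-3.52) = -1.25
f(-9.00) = 24.30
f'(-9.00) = -9.58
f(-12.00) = 59.88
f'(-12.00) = -14.14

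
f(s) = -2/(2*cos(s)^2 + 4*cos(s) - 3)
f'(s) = -2*(4*sin(s)*cos(s) + 4*sin(s))/(2*cos(s)^2 + 4*cos(s) - 3)^2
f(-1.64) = 0.61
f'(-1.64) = 0.70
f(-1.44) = 0.82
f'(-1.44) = 1.50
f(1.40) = 0.88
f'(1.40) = -1.80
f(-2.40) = 0.41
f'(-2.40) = 0.06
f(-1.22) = 1.44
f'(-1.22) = 5.23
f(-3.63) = 0.40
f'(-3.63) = -0.02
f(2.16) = 0.43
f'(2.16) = -0.14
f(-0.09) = -0.67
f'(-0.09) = 0.16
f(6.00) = -0.75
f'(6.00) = 0.61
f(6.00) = -0.75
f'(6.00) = 0.61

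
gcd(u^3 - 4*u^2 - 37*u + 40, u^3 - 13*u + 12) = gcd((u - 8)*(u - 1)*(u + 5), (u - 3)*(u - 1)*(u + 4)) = u - 1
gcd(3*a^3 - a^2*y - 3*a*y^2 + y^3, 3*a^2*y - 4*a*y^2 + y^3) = 3*a^2 - 4*a*y + y^2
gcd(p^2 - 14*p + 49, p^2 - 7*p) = p - 7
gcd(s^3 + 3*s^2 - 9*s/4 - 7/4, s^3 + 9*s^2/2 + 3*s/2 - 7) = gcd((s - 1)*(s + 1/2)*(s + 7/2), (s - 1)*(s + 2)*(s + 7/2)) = s^2 + 5*s/2 - 7/2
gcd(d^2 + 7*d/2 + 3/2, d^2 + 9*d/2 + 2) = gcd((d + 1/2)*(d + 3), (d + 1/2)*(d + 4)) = d + 1/2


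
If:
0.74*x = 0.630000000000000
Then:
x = 0.85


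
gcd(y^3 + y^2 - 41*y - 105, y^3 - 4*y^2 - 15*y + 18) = y + 3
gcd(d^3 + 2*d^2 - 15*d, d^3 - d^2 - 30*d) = d^2 + 5*d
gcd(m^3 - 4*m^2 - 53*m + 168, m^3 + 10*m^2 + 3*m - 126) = m^2 + 4*m - 21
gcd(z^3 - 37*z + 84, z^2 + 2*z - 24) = z - 4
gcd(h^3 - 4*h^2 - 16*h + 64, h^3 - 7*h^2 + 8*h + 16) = h^2 - 8*h + 16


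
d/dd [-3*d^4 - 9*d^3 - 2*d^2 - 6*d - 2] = -12*d^3 - 27*d^2 - 4*d - 6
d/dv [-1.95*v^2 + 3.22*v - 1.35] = 3.22 - 3.9*v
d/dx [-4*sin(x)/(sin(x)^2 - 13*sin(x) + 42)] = 4*(sin(x)^2 - 42)*cos(x)/((sin(x) - 7)^2*(sin(x) - 6)^2)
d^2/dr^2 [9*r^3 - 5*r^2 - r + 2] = 54*r - 10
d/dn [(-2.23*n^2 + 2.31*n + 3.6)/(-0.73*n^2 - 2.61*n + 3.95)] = (7.5066*n^2 - 12.361*n + 18.5205)/(0.5329*n^4 + 3.8106*n^3 + 1.0451*n^2 - 20.619*n + 15.6025)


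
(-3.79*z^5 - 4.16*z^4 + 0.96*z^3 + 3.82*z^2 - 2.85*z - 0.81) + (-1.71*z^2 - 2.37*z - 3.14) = -3.79*z^5 - 4.16*z^4 + 0.96*z^3 + 2.11*z^2 - 5.22*z - 3.95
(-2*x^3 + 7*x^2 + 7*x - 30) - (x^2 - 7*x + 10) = -2*x^3 + 6*x^2 + 14*x - 40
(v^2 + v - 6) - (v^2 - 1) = v - 5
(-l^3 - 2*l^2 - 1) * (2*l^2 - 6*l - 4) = -2*l^5 + 2*l^4 + 16*l^3 + 6*l^2 + 6*l + 4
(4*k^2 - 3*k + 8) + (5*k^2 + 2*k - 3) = 9*k^2 - k + 5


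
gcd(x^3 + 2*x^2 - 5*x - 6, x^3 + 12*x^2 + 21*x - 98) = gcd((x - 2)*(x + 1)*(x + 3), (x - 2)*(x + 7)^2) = x - 2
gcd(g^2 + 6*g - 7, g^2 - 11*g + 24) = 1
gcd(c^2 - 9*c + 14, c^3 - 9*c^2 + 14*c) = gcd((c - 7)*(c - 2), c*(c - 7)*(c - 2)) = c^2 - 9*c + 14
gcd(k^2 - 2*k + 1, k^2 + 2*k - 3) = k - 1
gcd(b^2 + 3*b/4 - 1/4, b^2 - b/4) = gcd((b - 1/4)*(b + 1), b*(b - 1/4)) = b - 1/4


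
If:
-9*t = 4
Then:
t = -4/9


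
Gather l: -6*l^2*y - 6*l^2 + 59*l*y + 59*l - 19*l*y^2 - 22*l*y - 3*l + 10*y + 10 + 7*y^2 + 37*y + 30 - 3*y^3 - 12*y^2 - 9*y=l^2*(-6*y - 6) + l*(-19*y^2 + 37*y + 56) - 3*y^3 - 5*y^2 + 38*y + 40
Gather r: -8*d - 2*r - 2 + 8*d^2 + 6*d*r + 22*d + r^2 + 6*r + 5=8*d^2 + 14*d + r^2 + r*(6*d + 4) + 3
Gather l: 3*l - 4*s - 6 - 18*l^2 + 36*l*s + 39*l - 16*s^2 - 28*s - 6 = -18*l^2 + l*(36*s + 42) - 16*s^2 - 32*s - 12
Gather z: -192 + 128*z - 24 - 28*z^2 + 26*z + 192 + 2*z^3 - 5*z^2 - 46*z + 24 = 2*z^3 - 33*z^2 + 108*z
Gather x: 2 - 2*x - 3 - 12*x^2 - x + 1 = -12*x^2 - 3*x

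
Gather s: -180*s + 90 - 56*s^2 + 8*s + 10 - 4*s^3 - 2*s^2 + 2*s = -4*s^3 - 58*s^2 - 170*s + 100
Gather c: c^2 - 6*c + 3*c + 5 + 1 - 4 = c^2 - 3*c + 2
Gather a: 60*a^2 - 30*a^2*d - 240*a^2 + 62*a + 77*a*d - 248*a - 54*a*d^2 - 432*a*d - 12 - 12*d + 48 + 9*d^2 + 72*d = a^2*(-30*d - 180) + a*(-54*d^2 - 355*d - 186) + 9*d^2 + 60*d + 36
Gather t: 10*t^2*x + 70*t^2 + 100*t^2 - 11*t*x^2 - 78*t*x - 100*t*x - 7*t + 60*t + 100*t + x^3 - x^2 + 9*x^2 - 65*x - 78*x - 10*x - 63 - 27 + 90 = t^2*(10*x + 170) + t*(-11*x^2 - 178*x + 153) + x^3 + 8*x^2 - 153*x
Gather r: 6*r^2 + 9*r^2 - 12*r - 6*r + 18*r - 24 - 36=15*r^2 - 60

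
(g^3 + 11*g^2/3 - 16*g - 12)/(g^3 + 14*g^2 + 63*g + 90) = (g^2 - 7*g/3 - 2)/(g^2 + 8*g + 15)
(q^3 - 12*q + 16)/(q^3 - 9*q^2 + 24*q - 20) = (q + 4)/(q - 5)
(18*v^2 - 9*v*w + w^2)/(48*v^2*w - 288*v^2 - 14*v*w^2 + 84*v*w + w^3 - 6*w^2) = (3*v - w)/(8*v*w - 48*v - w^2 + 6*w)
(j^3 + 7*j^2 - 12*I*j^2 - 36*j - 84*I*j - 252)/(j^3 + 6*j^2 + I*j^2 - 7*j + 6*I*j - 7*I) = (j^2 - 12*I*j - 36)/(j^2 + j*(-1 + I) - I)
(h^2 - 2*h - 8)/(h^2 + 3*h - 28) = (h + 2)/(h + 7)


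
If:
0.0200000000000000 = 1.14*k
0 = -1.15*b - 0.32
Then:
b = -0.28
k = 0.02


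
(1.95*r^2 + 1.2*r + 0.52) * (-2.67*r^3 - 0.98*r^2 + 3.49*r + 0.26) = -5.2065*r^5 - 5.115*r^4 + 4.2411*r^3 + 4.1854*r^2 + 2.1268*r + 0.1352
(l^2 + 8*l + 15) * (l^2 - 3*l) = l^4 + 5*l^3 - 9*l^2 - 45*l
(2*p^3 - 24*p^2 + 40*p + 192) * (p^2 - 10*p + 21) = 2*p^5 - 44*p^4 + 322*p^3 - 712*p^2 - 1080*p + 4032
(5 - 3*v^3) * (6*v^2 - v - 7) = -18*v^5 + 3*v^4 + 21*v^3 + 30*v^2 - 5*v - 35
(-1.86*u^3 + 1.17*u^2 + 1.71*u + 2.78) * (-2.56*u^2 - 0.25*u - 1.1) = 4.7616*u^5 - 2.5302*u^4 - 2.6241*u^3 - 8.8313*u^2 - 2.576*u - 3.058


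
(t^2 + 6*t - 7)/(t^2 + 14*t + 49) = (t - 1)/(t + 7)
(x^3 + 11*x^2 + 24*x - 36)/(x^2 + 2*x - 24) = (x^2 + 5*x - 6)/(x - 4)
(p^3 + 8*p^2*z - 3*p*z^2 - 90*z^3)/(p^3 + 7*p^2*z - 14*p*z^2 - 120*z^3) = (-p + 3*z)/(-p + 4*z)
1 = 1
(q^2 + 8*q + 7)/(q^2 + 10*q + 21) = (q + 1)/(q + 3)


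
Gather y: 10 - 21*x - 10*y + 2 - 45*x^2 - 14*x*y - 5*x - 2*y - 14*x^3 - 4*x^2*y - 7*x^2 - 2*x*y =-14*x^3 - 52*x^2 - 26*x + y*(-4*x^2 - 16*x - 12) + 12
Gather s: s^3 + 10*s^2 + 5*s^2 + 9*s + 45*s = s^3 + 15*s^2 + 54*s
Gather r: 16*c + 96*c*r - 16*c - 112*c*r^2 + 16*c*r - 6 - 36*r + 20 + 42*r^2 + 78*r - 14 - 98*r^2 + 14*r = r^2*(-112*c - 56) + r*(112*c + 56)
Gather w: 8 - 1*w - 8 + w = 0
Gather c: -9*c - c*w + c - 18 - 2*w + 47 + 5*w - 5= c*(-w - 8) + 3*w + 24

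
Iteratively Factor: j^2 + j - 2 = (j + 2)*(j - 1)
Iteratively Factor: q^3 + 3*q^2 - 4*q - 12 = (q - 2)*(q^2 + 5*q + 6) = (q - 2)*(q + 2)*(q + 3)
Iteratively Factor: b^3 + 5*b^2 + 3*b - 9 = (b + 3)*(b^2 + 2*b - 3) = (b + 3)^2*(b - 1)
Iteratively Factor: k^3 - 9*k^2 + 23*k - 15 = (k - 3)*(k^2 - 6*k + 5) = (k - 5)*(k - 3)*(k - 1)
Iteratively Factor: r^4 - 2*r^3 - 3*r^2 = (r + 1)*(r^3 - 3*r^2) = (r - 3)*(r + 1)*(r^2) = r*(r - 3)*(r + 1)*(r)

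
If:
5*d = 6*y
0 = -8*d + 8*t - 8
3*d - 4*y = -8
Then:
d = 24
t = 25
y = 20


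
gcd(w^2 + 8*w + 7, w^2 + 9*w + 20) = 1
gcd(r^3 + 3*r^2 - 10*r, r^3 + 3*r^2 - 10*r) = r^3 + 3*r^2 - 10*r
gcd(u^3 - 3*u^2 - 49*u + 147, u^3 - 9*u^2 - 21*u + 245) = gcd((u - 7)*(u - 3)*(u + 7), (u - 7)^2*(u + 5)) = u - 7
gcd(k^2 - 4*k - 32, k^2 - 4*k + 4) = 1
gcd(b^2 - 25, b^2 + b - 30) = b - 5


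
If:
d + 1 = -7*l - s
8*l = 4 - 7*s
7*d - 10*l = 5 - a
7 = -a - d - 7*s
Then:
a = -2459/130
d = 317/130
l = -89/130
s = 88/65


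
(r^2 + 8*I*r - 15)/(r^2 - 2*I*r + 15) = (r + 5*I)/(r - 5*I)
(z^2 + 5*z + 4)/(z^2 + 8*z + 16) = (z + 1)/(z + 4)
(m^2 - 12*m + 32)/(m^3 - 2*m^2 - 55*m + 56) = (m - 4)/(m^2 + 6*m - 7)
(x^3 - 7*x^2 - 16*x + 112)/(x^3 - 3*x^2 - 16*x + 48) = (x - 7)/(x - 3)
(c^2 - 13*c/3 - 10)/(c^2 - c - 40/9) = 3*(c - 6)/(3*c - 8)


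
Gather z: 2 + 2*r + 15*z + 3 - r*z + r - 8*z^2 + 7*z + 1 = 3*r - 8*z^2 + z*(22 - r) + 6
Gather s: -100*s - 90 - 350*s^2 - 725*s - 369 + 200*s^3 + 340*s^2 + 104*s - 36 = 200*s^3 - 10*s^2 - 721*s - 495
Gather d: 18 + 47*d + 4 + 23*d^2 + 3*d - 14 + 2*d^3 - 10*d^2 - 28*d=2*d^3 + 13*d^2 + 22*d + 8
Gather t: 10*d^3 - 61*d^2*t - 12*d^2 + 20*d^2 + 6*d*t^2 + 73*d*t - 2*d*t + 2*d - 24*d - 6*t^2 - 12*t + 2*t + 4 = 10*d^3 + 8*d^2 - 22*d + t^2*(6*d - 6) + t*(-61*d^2 + 71*d - 10) + 4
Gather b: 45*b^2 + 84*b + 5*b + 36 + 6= 45*b^2 + 89*b + 42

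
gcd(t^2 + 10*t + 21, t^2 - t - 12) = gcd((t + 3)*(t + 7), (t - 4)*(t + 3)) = t + 3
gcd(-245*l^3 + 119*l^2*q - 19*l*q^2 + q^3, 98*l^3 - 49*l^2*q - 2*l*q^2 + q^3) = -7*l + q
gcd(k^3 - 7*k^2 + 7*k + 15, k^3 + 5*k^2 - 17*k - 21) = k^2 - 2*k - 3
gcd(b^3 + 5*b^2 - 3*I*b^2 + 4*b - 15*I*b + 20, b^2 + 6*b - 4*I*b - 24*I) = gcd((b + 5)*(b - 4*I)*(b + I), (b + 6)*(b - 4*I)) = b - 4*I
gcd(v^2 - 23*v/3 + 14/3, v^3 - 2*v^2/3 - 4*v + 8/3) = v - 2/3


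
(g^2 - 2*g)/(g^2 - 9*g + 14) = g/(g - 7)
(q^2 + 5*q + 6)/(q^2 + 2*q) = (q + 3)/q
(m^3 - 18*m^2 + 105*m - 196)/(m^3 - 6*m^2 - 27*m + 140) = (m - 7)/(m + 5)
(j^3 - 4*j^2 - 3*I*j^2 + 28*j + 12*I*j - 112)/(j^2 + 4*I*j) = j - 4 - 7*I + 28*I/j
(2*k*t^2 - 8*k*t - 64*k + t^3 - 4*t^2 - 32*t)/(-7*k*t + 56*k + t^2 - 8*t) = (2*k*t + 8*k + t^2 + 4*t)/(-7*k + t)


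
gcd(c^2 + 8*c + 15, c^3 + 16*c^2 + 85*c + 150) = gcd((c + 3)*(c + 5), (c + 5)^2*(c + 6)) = c + 5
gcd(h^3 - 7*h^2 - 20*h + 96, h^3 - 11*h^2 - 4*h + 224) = h^2 - 4*h - 32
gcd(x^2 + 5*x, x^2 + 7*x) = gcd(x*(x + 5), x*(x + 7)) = x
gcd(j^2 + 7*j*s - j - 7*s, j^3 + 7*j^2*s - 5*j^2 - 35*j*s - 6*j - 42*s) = j + 7*s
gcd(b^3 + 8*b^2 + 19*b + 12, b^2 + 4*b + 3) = b^2 + 4*b + 3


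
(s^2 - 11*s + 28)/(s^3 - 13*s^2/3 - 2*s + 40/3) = 3*(s - 7)/(3*s^2 - s - 10)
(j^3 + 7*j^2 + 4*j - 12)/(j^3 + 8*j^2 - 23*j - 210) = (j^2 + j - 2)/(j^2 + 2*j - 35)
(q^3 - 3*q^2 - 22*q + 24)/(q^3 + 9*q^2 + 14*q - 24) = (q - 6)/(q + 6)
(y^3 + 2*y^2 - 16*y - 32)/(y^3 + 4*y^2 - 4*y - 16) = (y - 4)/(y - 2)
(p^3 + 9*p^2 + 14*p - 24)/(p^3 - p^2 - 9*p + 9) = (p^2 + 10*p + 24)/(p^2 - 9)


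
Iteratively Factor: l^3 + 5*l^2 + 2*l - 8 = (l + 4)*(l^2 + l - 2) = (l - 1)*(l + 4)*(l + 2)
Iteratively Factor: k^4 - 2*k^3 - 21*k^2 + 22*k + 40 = (k + 1)*(k^3 - 3*k^2 - 18*k + 40) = (k - 2)*(k + 1)*(k^2 - k - 20) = (k - 2)*(k + 1)*(k + 4)*(k - 5)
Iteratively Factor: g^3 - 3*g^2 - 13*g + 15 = (g + 3)*(g^2 - 6*g + 5) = (g - 1)*(g + 3)*(g - 5)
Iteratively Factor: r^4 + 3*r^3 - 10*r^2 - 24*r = (r + 4)*(r^3 - r^2 - 6*r) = (r + 2)*(r + 4)*(r^2 - 3*r) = r*(r + 2)*(r + 4)*(r - 3)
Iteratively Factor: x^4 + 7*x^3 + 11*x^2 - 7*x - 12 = (x + 4)*(x^3 + 3*x^2 - x - 3) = (x - 1)*(x + 4)*(x^2 + 4*x + 3) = (x - 1)*(x + 1)*(x + 4)*(x + 3)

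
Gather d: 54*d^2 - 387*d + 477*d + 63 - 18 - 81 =54*d^2 + 90*d - 36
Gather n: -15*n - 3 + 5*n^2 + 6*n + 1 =5*n^2 - 9*n - 2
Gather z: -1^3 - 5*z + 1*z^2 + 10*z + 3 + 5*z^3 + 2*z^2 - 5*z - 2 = 5*z^3 + 3*z^2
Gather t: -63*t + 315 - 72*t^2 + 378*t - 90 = -72*t^2 + 315*t + 225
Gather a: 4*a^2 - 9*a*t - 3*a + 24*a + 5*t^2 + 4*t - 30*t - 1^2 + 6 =4*a^2 + a*(21 - 9*t) + 5*t^2 - 26*t + 5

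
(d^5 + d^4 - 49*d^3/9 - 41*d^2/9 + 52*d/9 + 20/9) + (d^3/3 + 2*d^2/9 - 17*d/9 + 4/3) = d^5 + d^4 - 46*d^3/9 - 13*d^2/3 + 35*d/9 + 32/9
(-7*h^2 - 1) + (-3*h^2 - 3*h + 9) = -10*h^2 - 3*h + 8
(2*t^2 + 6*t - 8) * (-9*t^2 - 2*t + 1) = -18*t^4 - 58*t^3 + 62*t^2 + 22*t - 8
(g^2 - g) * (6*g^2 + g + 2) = 6*g^4 - 5*g^3 + g^2 - 2*g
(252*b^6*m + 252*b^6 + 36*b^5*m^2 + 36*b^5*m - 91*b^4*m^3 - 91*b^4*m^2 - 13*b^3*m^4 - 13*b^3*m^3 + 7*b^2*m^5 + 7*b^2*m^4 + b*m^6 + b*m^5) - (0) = 252*b^6*m + 252*b^6 + 36*b^5*m^2 + 36*b^5*m - 91*b^4*m^3 - 91*b^4*m^2 - 13*b^3*m^4 - 13*b^3*m^3 + 7*b^2*m^5 + 7*b^2*m^4 + b*m^6 + b*m^5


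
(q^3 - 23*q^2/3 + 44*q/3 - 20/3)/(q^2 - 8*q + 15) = (3*q^2 - 8*q + 4)/(3*(q - 3))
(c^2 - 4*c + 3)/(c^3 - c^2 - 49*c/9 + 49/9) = 9*(c - 3)/(9*c^2 - 49)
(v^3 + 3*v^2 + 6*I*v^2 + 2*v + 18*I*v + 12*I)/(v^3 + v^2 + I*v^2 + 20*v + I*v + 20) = (v^2 + v*(2 + 6*I) + 12*I)/(v^2 + I*v + 20)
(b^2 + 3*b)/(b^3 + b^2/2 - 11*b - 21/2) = 2*b/(2*b^2 - 5*b - 7)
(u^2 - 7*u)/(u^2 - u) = (u - 7)/(u - 1)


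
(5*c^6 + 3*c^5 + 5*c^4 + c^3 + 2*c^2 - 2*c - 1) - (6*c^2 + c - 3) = 5*c^6 + 3*c^5 + 5*c^4 + c^3 - 4*c^2 - 3*c + 2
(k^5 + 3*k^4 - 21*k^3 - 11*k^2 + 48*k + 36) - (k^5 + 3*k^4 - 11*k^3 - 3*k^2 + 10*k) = -10*k^3 - 8*k^2 + 38*k + 36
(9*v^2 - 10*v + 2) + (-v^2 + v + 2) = 8*v^2 - 9*v + 4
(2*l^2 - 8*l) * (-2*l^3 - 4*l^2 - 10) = -4*l^5 + 8*l^4 + 32*l^3 - 20*l^2 + 80*l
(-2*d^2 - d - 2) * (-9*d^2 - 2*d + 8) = 18*d^4 + 13*d^3 + 4*d^2 - 4*d - 16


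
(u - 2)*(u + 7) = u^2 + 5*u - 14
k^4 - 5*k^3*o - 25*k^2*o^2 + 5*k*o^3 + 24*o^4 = (k - 8*o)*(k - o)*(k + o)*(k + 3*o)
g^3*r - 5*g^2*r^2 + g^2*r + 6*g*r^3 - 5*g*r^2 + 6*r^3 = (g - 3*r)*(g - 2*r)*(g*r + r)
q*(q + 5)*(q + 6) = q^3 + 11*q^2 + 30*q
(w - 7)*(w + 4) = w^2 - 3*w - 28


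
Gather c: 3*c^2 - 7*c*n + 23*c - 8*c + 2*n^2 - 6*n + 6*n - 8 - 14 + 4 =3*c^2 + c*(15 - 7*n) + 2*n^2 - 18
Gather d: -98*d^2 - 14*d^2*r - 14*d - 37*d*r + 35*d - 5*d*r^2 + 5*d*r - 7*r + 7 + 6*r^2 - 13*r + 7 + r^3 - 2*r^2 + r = d^2*(-14*r - 98) + d*(-5*r^2 - 32*r + 21) + r^3 + 4*r^2 - 19*r + 14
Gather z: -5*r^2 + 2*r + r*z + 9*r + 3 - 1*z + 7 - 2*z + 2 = -5*r^2 + 11*r + z*(r - 3) + 12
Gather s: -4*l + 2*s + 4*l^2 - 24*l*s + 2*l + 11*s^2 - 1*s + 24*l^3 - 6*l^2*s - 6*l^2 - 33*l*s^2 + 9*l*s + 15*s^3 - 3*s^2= 24*l^3 - 2*l^2 - 2*l + 15*s^3 + s^2*(8 - 33*l) + s*(-6*l^2 - 15*l + 1)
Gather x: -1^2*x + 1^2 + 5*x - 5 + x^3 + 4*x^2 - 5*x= x^3 + 4*x^2 - x - 4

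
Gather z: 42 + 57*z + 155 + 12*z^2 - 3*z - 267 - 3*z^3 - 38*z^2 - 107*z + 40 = -3*z^3 - 26*z^2 - 53*z - 30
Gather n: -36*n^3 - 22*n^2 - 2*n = -36*n^3 - 22*n^2 - 2*n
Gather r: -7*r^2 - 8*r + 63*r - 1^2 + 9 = -7*r^2 + 55*r + 8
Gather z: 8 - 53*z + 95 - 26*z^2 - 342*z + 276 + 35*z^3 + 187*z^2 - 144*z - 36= 35*z^3 + 161*z^2 - 539*z + 343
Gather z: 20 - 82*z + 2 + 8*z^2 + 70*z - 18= 8*z^2 - 12*z + 4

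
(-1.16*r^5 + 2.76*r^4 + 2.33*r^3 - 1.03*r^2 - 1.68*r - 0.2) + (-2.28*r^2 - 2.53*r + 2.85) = -1.16*r^5 + 2.76*r^4 + 2.33*r^3 - 3.31*r^2 - 4.21*r + 2.65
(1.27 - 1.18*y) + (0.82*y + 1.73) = 3.0 - 0.36*y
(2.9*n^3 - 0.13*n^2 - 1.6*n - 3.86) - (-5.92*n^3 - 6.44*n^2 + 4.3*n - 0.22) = 8.82*n^3 + 6.31*n^2 - 5.9*n - 3.64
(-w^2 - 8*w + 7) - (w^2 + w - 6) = -2*w^2 - 9*w + 13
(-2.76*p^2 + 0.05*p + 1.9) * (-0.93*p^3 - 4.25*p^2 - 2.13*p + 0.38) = 2.5668*p^5 + 11.6835*p^4 + 3.8993*p^3 - 9.2303*p^2 - 4.028*p + 0.722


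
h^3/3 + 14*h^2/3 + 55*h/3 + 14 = (h/3 + 1/3)*(h + 6)*(h + 7)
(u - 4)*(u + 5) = u^2 + u - 20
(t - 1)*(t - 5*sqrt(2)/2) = t^2 - 5*sqrt(2)*t/2 - t + 5*sqrt(2)/2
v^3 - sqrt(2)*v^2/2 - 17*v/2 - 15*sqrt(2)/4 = (v - 5*sqrt(2)/2)*(v + sqrt(2)/2)*(v + 3*sqrt(2)/2)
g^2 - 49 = (g - 7)*(g + 7)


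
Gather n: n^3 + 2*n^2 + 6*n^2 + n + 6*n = n^3 + 8*n^2 + 7*n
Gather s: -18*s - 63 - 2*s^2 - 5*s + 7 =-2*s^2 - 23*s - 56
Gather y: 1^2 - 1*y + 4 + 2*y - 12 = y - 7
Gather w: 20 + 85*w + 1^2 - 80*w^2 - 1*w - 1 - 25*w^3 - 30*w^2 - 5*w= -25*w^3 - 110*w^2 + 79*w + 20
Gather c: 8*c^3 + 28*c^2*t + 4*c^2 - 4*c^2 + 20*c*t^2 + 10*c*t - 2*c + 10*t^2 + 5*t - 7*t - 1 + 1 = 8*c^3 + 28*c^2*t + c*(20*t^2 + 10*t - 2) + 10*t^2 - 2*t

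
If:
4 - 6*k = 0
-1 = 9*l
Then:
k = 2/3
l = -1/9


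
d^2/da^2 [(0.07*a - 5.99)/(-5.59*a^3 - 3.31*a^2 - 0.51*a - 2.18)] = (-13.124202*a^5 + 2238.34221*a^4 + 1772.183208*a^3 + 506.459988*a^2 - 374.271078*a - 83.173634)/(174.676879*a^9 + 310.293633*a^8 + 231.54339*a^7 + 297.246139*a^6 + 263.142642*a^5 + 111.525459*a^4 + 101.910747*a^3 + 48.892386*a^2 + 7.271172*a + 10.360232)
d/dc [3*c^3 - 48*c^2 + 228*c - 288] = 9*c^2 - 96*c + 228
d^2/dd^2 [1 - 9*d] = 0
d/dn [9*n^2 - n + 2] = 18*n - 1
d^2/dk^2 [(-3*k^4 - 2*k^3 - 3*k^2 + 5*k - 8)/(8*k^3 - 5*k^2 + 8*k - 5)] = 2*(-155*k^6 + 1344*k^5 - 4377*k^4 + 2287*k^3 - 921*k^2 - 525*k - 187)/(512*k^9 - 960*k^8 + 2136*k^7 - 3005*k^6 + 3336*k^5 - 3255*k^4 + 2312*k^3 - 1335*k^2 + 600*k - 125)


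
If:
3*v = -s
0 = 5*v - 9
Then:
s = -27/5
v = 9/5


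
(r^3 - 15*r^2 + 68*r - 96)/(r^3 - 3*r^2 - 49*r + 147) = (r^2 - 12*r + 32)/(r^2 - 49)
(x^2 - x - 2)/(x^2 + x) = (x - 2)/x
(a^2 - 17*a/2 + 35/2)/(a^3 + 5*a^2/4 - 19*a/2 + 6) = 2*(2*a^2 - 17*a + 35)/(4*a^3 + 5*a^2 - 38*a + 24)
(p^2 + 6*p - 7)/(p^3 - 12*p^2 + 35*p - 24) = (p + 7)/(p^2 - 11*p + 24)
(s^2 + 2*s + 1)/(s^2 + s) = (s + 1)/s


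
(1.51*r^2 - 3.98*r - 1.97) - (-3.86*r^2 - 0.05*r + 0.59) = 5.37*r^2 - 3.93*r - 2.56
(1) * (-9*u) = -9*u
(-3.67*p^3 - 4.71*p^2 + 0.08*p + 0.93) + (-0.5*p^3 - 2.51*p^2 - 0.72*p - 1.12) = -4.17*p^3 - 7.22*p^2 - 0.64*p - 0.19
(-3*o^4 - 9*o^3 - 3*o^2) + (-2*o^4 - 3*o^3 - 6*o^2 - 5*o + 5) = -5*o^4 - 12*o^3 - 9*o^2 - 5*o + 5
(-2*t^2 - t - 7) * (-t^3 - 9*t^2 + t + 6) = 2*t^5 + 19*t^4 + 14*t^3 + 50*t^2 - 13*t - 42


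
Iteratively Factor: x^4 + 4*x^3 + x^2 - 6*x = (x + 3)*(x^3 + x^2 - 2*x) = (x + 2)*(x + 3)*(x^2 - x) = (x - 1)*(x + 2)*(x + 3)*(x)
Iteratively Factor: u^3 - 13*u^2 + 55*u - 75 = (u - 3)*(u^2 - 10*u + 25) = (u - 5)*(u - 3)*(u - 5)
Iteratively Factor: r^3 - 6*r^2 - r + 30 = (r + 2)*(r^2 - 8*r + 15) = (r - 3)*(r + 2)*(r - 5)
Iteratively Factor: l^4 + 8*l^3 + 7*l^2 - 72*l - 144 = (l + 4)*(l^3 + 4*l^2 - 9*l - 36) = (l + 3)*(l + 4)*(l^2 + l - 12) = (l - 3)*(l + 3)*(l + 4)*(l + 4)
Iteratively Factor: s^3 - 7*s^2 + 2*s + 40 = (s + 2)*(s^2 - 9*s + 20) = (s - 5)*(s + 2)*(s - 4)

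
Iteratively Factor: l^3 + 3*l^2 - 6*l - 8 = (l - 2)*(l^2 + 5*l + 4) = (l - 2)*(l + 1)*(l + 4)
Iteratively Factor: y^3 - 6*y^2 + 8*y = (y - 4)*(y^2 - 2*y) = (y - 4)*(y - 2)*(y)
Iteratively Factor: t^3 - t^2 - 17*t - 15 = (t + 1)*(t^2 - 2*t - 15) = (t + 1)*(t + 3)*(t - 5)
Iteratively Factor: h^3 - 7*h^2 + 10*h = (h)*(h^2 - 7*h + 10) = h*(h - 5)*(h - 2)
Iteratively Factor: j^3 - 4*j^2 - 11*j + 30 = (j + 3)*(j^2 - 7*j + 10) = (j - 2)*(j + 3)*(j - 5)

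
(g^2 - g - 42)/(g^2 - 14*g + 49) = (g + 6)/(g - 7)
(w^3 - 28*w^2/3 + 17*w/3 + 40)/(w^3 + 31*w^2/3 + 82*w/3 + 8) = (3*w^3 - 28*w^2 + 17*w + 120)/(3*w^3 + 31*w^2 + 82*w + 24)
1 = 1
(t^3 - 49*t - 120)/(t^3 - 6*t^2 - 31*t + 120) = (t + 3)/(t - 3)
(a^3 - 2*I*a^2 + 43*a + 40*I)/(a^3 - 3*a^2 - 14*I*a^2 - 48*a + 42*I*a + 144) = (a^2 + 6*I*a - 5)/(a^2 + a*(-3 - 6*I) + 18*I)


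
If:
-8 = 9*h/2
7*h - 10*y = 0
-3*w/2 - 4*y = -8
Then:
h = -16/9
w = 1168/135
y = -56/45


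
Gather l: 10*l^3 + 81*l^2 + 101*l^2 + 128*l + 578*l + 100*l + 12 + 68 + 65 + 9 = 10*l^3 + 182*l^2 + 806*l + 154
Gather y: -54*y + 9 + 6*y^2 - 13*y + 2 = 6*y^2 - 67*y + 11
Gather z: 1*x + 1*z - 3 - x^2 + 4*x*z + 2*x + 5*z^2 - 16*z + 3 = -x^2 + 3*x + 5*z^2 + z*(4*x - 15)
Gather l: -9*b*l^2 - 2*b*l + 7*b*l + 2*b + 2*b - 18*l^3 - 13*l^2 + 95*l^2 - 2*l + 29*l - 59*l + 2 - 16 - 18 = 4*b - 18*l^3 + l^2*(82 - 9*b) + l*(5*b - 32) - 32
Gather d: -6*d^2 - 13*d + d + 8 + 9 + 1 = -6*d^2 - 12*d + 18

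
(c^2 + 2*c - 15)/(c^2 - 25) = (c - 3)/(c - 5)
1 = 1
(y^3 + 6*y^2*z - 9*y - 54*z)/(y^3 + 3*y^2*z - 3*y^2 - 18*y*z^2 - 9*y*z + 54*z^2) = (y + 3)/(y - 3*z)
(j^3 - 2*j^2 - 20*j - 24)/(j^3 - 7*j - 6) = (j^2 - 4*j - 12)/(j^2 - 2*j - 3)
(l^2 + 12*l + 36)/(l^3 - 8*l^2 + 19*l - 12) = (l^2 + 12*l + 36)/(l^3 - 8*l^2 + 19*l - 12)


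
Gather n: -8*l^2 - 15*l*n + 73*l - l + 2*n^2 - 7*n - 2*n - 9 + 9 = -8*l^2 + 72*l + 2*n^2 + n*(-15*l - 9)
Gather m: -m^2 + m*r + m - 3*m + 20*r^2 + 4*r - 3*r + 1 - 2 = -m^2 + m*(r - 2) + 20*r^2 + r - 1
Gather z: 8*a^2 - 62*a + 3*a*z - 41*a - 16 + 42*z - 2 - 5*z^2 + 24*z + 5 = 8*a^2 - 103*a - 5*z^2 + z*(3*a + 66) - 13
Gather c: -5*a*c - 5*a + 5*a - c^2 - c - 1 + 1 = -c^2 + c*(-5*a - 1)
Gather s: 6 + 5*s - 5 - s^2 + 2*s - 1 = -s^2 + 7*s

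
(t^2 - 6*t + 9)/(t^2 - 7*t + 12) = (t - 3)/(t - 4)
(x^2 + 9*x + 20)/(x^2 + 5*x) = (x + 4)/x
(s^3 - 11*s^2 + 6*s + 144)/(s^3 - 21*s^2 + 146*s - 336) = (s + 3)/(s - 7)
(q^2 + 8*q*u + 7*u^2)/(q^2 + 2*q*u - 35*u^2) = (q + u)/(q - 5*u)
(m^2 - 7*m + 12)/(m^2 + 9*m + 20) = (m^2 - 7*m + 12)/(m^2 + 9*m + 20)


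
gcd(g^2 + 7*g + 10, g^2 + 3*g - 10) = g + 5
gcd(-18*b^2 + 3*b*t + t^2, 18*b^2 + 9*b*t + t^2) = 6*b + t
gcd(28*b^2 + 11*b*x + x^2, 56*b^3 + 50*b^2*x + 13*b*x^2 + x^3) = 28*b^2 + 11*b*x + x^2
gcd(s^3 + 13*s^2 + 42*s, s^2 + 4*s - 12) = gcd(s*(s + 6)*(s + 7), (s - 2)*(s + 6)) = s + 6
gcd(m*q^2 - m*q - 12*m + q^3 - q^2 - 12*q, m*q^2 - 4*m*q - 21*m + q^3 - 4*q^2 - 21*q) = m*q + 3*m + q^2 + 3*q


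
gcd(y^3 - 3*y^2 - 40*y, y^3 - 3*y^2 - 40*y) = y^3 - 3*y^2 - 40*y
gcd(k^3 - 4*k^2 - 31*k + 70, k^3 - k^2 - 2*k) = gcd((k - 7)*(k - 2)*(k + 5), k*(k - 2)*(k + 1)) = k - 2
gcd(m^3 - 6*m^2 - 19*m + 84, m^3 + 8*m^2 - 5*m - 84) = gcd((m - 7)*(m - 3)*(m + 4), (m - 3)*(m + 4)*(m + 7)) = m^2 + m - 12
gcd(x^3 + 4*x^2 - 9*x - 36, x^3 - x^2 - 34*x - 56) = x + 4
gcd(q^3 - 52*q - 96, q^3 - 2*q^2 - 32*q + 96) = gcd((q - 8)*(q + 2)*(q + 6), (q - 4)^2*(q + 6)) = q + 6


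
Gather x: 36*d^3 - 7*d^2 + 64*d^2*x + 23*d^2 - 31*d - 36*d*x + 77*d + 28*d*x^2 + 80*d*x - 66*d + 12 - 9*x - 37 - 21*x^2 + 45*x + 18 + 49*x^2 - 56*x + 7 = 36*d^3 + 16*d^2 - 20*d + x^2*(28*d + 28) + x*(64*d^2 + 44*d - 20)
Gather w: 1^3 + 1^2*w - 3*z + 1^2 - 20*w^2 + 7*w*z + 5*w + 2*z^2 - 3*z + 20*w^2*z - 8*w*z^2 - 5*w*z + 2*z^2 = w^2*(20*z - 20) + w*(-8*z^2 + 2*z + 6) + 4*z^2 - 6*z + 2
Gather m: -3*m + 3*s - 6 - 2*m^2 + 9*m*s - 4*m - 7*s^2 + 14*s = -2*m^2 + m*(9*s - 7) - 7*s^2 + 17*s - 6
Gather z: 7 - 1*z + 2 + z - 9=0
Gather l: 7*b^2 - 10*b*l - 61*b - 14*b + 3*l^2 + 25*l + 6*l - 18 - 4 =7*b^2 - 75*b + 3*l^2 + l*(31 - 10*b) - 22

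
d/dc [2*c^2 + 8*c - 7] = 4*c + 8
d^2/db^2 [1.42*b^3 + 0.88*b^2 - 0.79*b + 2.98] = 8.52*b + 1.76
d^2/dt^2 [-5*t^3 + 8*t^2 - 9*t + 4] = 16 - 30*t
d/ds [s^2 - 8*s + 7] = 2*s - 8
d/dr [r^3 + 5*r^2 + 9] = r*(3*r + 10)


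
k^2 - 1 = (k - 1)*(k + 1)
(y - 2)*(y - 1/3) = y^2 - 7*y/3 + 2/3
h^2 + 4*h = h*(h + 4)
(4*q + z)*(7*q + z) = 28*q^2 + 11*q*z + z^2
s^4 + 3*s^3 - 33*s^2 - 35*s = s*(s - 5)*(s + 1)*(s + 7)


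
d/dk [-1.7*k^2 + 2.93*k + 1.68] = 2.93 - 3.4*k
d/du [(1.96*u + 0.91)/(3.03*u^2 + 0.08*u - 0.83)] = (5.9388*u^2 + 0.1568*u - (1.96*u + 0.91)*(6.06*u + 0.08) - 1.6268)/(3.03*u^2 + 0.08*u - 0.83)^2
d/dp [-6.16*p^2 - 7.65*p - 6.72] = -12.32*p - 7.65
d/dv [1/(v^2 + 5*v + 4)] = (-2*v - 5)/(v^2 + 5*v + 4)^2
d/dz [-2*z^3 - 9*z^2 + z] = -6*z^2 - 18*z + 1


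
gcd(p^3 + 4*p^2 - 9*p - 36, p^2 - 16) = p + 4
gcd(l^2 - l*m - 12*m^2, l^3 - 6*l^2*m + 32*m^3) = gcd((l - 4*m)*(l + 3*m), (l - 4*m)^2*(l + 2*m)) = l - 4*m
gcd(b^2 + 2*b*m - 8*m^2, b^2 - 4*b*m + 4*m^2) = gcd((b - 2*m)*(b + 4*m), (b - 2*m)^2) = b - 2*m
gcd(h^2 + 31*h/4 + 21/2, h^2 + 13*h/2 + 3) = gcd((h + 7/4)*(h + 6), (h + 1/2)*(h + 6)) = h + 6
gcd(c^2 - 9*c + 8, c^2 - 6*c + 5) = c - 1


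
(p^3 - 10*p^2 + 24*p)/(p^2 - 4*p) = p - 6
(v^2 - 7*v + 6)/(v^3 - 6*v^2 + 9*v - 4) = (v - 6)/(v^2 - 5*v + 4)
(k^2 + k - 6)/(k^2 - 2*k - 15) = (k - 2)/(k - 5)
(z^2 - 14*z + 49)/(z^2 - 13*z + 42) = (z - 7)/(z - 6)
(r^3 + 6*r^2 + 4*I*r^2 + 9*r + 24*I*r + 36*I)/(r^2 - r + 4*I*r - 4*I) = (r^2 + 6*r + 9)/(r - 1)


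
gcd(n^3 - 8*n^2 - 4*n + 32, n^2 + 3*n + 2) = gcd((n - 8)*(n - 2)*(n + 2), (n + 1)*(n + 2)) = n + 2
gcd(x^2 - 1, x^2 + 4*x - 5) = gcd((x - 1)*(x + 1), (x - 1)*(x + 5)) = x - 1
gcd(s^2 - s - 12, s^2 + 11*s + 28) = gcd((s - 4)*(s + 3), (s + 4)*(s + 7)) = 1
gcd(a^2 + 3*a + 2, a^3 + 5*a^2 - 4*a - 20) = a + 2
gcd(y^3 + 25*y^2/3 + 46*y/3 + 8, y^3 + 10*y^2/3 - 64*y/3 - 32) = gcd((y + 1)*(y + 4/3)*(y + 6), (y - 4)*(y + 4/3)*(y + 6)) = y^2 + 22*y/3 + 8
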